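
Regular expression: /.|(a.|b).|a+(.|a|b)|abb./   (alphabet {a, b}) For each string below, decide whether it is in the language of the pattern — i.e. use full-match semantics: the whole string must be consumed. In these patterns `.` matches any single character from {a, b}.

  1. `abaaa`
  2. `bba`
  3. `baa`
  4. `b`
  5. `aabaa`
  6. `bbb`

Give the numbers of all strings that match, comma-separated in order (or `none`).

1 → no match
2 → no match
3 → no match
4 → match
5 → no match
6 → no match

4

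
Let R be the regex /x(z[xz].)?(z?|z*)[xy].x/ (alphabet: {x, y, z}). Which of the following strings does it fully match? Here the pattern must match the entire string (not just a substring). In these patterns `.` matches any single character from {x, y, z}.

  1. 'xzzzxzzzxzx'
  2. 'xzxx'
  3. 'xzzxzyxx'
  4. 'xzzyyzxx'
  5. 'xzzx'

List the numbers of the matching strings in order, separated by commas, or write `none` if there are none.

1. 'xzzzxzzzxzx' → no match
2. 'xzxx' → no match
3. 'xzzxzyxx' → match
4. 'xzzyyzxx' → no match
5. 'xzzx' → no match

3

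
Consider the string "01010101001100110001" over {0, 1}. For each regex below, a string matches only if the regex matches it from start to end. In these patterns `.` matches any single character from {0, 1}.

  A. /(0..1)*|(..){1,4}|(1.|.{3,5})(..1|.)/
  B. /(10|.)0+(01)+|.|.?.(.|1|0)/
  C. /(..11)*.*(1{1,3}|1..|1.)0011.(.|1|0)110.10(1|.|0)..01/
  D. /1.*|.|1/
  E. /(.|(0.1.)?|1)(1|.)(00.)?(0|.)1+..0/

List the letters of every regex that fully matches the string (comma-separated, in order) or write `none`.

A

A → match
B → no match
C → no match
D → no match
E → no match — must end with "0"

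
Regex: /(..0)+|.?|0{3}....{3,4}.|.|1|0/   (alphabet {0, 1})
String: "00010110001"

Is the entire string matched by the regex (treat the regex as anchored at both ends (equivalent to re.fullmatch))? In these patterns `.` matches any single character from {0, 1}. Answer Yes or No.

Yes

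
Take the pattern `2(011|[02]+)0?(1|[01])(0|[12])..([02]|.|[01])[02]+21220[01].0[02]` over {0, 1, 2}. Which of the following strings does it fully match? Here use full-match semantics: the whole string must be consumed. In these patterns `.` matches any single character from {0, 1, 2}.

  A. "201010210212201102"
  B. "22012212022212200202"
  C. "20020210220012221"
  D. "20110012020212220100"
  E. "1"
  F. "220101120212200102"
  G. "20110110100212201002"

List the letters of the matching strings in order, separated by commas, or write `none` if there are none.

B, F, G

A → no match
B → match
C → no match
D → no match
E. "1" → no match — must start with "2"
F → match
G → match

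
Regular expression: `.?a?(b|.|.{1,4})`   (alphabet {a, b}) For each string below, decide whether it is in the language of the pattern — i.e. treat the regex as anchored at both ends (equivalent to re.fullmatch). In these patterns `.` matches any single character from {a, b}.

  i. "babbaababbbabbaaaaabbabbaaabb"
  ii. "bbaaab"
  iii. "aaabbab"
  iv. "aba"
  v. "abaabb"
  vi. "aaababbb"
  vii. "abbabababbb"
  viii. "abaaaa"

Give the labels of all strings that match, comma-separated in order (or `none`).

iv

i → no match
ii → no match
iii → no match
iv → match
v → no match
vi → no match
vii → no match
viii → no match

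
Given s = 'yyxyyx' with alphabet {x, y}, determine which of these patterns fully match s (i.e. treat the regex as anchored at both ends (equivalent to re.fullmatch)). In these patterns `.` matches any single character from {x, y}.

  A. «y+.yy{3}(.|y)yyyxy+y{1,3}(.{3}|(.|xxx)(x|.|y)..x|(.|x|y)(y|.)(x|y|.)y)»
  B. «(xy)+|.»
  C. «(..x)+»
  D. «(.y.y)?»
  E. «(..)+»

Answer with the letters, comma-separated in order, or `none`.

A → no match
B → no match
C → match
D → no match
E → match

C, E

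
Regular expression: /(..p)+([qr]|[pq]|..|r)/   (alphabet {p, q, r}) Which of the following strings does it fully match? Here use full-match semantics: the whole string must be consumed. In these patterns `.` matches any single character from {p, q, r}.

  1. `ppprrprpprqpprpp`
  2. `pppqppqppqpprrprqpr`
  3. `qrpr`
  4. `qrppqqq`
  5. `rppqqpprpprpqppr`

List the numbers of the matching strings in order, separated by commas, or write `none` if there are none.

1, 2, 3, 5

1 → match
2 → match
3 → match
4 → no match
5 → match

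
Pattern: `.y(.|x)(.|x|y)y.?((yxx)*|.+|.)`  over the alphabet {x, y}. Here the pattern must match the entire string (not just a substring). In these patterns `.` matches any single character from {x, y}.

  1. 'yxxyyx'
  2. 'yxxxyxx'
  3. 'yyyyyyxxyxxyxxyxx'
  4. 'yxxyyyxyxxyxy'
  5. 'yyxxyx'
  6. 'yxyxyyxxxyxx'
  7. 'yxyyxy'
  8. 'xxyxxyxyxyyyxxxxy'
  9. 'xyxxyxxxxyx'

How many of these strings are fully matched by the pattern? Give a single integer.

1 → no match
2 → no match
3 → match
4 → no match
5 → match
6 → no match
7 → no match
8 → no match
9 → match
Total matched: 3

3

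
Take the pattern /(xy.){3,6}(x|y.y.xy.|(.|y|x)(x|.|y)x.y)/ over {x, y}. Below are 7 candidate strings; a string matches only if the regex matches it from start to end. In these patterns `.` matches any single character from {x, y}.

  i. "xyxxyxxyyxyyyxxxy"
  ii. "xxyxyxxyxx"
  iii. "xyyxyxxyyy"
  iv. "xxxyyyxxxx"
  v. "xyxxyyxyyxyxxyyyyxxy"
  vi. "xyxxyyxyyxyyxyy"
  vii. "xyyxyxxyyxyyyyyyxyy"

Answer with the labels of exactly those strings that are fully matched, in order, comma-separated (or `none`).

i → match
ii → no match — must start with "xy"
iii → no match
iv → no match — must start with "xy"
v → match
vi → no match
vii → match

i, v, vii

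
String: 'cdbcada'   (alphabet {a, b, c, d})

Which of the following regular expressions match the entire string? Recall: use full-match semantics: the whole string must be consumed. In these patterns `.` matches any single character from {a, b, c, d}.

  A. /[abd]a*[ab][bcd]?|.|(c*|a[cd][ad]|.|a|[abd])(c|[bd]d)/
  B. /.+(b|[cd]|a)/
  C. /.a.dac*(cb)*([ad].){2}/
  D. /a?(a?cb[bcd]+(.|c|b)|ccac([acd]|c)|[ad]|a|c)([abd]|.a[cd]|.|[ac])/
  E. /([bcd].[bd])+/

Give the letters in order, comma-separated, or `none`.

A → no match
B → match
C → no match
D → no match
E → no match

B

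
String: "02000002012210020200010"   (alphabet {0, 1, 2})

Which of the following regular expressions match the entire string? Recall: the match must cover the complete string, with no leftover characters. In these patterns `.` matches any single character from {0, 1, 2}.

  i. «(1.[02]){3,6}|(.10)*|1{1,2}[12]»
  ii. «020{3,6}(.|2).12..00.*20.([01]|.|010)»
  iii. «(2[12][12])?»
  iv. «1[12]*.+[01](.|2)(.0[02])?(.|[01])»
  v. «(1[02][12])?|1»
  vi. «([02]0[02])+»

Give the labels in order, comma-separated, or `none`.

ii

i → no match
ii → match
iii → no match
iv → no match — must start with "1"
v → no match
vi → no match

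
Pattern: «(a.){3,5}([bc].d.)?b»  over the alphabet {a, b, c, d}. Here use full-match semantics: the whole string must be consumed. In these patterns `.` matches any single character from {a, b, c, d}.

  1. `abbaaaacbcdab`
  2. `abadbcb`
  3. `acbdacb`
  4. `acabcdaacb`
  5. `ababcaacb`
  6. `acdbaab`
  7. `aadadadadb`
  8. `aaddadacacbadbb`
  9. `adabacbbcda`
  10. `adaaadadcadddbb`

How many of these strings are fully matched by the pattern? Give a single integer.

1 → no match
2 → no match
3 → no match
4 → no match
5 → no match
6 → no match
7 → no match
8 → no match
9 → no match — must end with `b`
10 → no match
Total matched: 0

0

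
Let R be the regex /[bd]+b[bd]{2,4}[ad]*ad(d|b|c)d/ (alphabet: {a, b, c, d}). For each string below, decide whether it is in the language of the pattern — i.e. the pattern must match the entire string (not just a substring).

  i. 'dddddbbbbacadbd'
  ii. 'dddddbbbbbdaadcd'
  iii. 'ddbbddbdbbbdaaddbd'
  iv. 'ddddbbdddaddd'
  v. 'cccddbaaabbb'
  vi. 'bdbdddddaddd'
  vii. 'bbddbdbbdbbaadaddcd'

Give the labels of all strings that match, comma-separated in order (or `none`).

i → no match
ii → match
iii → no match
iv → match
v → no match — must end with 'd'
vi → match
vii → no match

ii, iv, vi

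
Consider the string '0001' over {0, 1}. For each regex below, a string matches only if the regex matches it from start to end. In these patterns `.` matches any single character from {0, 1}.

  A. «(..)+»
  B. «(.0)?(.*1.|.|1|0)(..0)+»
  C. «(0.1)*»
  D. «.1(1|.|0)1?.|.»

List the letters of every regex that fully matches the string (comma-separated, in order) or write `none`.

A → match
B → no match — must end with '0'
C → no match
D → no match

A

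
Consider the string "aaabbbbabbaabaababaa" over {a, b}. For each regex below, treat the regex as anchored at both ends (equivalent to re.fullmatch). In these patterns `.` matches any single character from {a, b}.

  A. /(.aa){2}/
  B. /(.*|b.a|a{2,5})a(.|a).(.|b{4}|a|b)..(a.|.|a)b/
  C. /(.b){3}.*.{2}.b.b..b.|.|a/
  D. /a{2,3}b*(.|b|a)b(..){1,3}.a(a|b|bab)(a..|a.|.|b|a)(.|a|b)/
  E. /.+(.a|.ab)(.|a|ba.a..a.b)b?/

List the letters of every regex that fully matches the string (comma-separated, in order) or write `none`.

A → no match
B → no match — must end with "b"
C → no match
D → match
E → match

D, E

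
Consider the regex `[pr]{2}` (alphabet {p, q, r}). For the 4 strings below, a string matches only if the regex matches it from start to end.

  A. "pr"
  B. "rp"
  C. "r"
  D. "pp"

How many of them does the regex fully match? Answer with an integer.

3

A → match
B → match
C → no match
D → match
Total matched: 3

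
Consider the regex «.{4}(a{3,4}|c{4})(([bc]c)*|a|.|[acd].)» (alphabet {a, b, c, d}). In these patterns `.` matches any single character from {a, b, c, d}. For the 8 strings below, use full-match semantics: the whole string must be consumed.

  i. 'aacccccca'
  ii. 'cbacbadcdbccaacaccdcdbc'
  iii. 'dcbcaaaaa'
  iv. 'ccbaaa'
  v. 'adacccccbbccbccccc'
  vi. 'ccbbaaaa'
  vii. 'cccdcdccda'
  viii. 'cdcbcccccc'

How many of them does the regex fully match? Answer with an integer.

4

i → match
ii → no match
iii → match
iv → no match
v → no match
vi → match
vii → no match
viii → match
Total matched: 4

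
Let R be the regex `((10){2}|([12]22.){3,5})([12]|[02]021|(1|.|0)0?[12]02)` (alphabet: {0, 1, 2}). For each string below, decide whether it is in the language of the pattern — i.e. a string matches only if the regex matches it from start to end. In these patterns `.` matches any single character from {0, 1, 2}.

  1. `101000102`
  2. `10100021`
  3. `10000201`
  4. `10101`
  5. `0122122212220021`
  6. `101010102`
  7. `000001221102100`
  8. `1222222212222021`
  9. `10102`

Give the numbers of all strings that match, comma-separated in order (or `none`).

1, 2, 4, 6, 8, 9

1 → match
2 → match
3 → no match
4 → match
5 → no match
6 → match
7 → no match
8 → match
9 → match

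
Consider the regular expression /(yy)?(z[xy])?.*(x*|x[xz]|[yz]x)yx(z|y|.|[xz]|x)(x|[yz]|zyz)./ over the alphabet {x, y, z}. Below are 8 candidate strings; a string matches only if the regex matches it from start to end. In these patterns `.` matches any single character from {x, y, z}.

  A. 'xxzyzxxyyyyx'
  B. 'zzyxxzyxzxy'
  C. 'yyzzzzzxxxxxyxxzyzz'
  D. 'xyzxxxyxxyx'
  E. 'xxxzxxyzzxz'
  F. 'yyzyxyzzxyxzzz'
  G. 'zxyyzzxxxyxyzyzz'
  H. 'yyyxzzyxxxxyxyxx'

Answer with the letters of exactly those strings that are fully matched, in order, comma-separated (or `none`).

A → no match
B → match
C → match
D → match
E → no match
F → match
G → match
H → match

B, C, D, F, G, H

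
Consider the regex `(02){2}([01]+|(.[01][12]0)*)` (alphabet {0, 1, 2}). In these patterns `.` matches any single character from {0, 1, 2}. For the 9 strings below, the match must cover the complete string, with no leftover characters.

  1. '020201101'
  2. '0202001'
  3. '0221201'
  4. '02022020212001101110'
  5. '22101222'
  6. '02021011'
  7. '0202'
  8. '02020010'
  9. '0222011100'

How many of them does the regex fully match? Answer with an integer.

6

1. '020201101' → match
2. '0202001' → match
3. '0221201' → no match
4 → match
5. '22101222' → no match — must start with '02'
6. '02021011' → match
7. '0202' → match
8. '02020010' → match
9. '0222011100' → no match
Total matched: 6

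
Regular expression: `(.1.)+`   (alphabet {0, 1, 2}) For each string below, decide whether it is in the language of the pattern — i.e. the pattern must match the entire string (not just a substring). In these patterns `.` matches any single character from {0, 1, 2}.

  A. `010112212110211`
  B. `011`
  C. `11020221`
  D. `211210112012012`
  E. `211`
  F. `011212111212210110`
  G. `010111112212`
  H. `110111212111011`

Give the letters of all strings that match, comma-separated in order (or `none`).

A → match
B → match
C → no match
D → match
E → match
F → match
G → match
H → match

A, B, D, E, F, G, H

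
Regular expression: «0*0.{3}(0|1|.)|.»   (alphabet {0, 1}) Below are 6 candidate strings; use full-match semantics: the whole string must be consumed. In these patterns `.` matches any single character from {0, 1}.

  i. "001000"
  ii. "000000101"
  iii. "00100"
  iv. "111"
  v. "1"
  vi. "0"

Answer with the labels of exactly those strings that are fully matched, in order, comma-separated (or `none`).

i → match
ii → match
iii → match
iv → no match
v → match
vi → match

i, ii, iii, v, vi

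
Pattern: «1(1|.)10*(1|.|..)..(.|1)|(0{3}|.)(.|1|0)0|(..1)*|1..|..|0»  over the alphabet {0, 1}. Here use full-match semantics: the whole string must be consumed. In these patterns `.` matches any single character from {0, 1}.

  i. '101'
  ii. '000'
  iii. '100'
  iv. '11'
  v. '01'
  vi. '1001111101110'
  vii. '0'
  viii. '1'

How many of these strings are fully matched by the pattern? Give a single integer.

6

i → match
ii → match
iii → match
iv → match
v → match
vi → no match
vii → match
viii → no match
Total matched: 6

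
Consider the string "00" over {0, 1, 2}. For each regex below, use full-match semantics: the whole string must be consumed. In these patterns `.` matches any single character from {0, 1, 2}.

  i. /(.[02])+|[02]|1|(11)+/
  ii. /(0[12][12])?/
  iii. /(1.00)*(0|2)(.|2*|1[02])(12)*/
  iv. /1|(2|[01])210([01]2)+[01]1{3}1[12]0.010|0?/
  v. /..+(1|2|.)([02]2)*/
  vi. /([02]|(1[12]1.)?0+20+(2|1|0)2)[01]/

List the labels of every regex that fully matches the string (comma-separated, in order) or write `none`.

i, iii, vi

i → match
ii → no match
iii → match
iv → no match
v → no match
vi → match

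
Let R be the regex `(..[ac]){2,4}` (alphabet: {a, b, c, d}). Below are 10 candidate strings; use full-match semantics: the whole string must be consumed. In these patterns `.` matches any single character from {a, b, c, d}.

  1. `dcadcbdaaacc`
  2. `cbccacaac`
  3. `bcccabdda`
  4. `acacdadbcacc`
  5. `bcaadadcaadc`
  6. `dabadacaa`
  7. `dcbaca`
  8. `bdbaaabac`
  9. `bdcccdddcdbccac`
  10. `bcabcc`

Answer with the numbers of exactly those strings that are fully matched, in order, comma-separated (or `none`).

1 → no match
2 → match
3 → no match
4 → match
5 → match
6 → no match
7 → no match
8 → no match
9 → no match
10 → match

2, 4, 5, 10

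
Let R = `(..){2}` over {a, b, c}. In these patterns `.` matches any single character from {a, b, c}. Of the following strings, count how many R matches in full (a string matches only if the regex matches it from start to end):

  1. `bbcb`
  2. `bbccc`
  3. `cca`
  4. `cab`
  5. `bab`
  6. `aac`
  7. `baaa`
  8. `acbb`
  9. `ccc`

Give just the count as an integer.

1 → match
2 → no match
3 → no match
4 → no match
5 → no match
6 → no match
7 → match
8 → match
9 → no match
Total matched: 3

3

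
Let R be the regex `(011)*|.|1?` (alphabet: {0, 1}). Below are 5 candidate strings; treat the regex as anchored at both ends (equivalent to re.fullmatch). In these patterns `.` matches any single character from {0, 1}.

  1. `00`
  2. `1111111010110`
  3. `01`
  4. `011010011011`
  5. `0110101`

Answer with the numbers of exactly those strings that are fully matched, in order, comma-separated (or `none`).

none

1 → no match
2 → no match
3 → no match
4 → no match
5 → no match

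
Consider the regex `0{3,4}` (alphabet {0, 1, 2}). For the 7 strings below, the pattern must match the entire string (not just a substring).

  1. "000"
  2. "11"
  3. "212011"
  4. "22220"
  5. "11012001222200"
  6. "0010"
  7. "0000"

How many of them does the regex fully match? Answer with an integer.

2

1 → match
2 → no match — must start with "0"
3 → no match — must start with "0"
4 → no match — must start with "0"
5 → no match — must start with "0"
6 → no match
7 → match
Total matched: 2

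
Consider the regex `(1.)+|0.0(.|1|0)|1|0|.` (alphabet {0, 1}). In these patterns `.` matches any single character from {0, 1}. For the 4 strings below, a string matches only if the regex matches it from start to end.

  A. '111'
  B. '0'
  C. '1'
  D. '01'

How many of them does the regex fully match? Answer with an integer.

A → no match
B → match
C → match
D → no match
Total matched: 2

2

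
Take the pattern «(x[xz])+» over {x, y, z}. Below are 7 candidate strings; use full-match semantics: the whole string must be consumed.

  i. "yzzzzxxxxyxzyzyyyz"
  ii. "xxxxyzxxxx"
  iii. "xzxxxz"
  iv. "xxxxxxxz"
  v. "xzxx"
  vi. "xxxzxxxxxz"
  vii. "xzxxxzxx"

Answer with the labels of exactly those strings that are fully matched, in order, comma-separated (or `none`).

i → no match — must start with "x"
ii → no match
iii → match
iv → match
v → match
vi → match
vii → match

iii, iv, v, vi, vii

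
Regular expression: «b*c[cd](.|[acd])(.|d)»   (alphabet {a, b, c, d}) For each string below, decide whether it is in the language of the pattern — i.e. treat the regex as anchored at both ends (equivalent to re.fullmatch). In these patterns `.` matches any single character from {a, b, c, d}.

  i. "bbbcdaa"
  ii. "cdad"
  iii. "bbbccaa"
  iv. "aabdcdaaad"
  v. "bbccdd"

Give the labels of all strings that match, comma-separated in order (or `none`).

i, ii, iii, v

i. "bbbcdaa" → match
ii. "cdad" → match
iii. "bbbccaa" → match
iv. "aabdcdaaad" → no match
v. "bbccdd" → match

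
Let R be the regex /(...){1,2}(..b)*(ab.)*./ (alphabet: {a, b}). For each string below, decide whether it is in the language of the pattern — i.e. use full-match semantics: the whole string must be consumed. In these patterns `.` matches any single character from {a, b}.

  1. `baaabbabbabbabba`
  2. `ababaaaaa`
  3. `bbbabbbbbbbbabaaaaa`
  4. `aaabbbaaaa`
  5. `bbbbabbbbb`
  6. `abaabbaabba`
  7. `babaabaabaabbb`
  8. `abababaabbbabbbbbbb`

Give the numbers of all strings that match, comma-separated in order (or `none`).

1, 5

1 → match
2 → no match
3 → no match
4 → no match
5 → match
6 → no match
7 → no match
8 → no match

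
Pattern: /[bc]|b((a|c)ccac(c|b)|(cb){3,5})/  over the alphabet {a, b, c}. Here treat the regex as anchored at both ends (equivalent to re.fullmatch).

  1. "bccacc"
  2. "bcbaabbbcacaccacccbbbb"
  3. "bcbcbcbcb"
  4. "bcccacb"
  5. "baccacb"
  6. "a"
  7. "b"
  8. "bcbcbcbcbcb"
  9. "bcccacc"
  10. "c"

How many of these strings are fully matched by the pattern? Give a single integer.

1 → no match
2 → no match
3 → match
4 → match
5 → match
6 → no match
7 → match
8 → match
9 → match
10 → match
Total matched: 7

7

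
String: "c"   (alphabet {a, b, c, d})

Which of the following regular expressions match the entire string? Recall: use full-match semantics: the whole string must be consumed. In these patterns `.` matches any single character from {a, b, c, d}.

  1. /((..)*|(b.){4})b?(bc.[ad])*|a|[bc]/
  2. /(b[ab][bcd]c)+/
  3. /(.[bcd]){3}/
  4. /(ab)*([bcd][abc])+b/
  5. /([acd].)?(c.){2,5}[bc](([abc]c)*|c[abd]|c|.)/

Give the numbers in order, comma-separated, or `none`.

1 → match
2 → no match — must start with "b"
3 → no match
4 → no match — must end with "b"
5 → no match

1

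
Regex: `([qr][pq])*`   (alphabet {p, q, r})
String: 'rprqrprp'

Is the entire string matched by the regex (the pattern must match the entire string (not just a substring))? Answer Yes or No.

Yes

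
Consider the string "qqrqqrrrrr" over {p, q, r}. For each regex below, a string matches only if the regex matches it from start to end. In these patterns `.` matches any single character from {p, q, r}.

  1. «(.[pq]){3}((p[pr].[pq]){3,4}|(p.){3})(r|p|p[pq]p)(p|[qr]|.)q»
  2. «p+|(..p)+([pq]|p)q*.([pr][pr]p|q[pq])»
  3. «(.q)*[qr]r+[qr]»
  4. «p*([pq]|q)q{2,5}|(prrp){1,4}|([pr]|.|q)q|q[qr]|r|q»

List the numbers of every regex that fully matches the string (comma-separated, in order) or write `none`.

1 → no match — must end with "q"
2 → no match
3 → match
4 → no match

3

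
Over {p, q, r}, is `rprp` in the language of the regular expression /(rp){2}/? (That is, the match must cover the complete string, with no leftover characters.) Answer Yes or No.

Yes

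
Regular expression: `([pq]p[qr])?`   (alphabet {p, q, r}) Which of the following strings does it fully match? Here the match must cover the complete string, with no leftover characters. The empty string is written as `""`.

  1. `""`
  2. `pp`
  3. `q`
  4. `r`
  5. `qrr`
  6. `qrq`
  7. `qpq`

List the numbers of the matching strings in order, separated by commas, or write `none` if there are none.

1, 7

1 → match
2 → no match
3 → no match
4 → no match
5 → no match
6 → no match
7 → match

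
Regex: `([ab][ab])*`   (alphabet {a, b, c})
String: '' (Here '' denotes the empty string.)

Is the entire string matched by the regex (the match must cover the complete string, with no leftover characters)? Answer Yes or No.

Yes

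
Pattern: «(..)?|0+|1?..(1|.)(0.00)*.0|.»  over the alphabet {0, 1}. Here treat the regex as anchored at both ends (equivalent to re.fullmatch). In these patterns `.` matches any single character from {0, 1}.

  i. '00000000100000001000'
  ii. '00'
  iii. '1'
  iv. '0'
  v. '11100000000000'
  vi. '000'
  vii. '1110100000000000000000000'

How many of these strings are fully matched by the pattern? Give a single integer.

i → no match
ii → match
iii → match
iv → match
v → match
vi → match
vii → match
Total matched: 6

6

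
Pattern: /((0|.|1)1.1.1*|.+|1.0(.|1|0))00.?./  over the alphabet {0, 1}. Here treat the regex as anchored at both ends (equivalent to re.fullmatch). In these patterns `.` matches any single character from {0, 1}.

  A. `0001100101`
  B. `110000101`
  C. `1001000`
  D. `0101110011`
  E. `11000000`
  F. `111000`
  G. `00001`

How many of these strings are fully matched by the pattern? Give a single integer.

5

A → no match
B → no match
C → match
D → match
E → match
F → match
G → match
Total matched: 5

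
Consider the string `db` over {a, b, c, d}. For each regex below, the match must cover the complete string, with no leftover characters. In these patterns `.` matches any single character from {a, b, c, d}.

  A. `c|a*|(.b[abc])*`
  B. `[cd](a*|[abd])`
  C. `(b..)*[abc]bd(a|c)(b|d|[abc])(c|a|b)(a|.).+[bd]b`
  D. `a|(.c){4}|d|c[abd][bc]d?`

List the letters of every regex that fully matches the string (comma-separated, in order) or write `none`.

B

A → no match
B → match
C → no match
D → no match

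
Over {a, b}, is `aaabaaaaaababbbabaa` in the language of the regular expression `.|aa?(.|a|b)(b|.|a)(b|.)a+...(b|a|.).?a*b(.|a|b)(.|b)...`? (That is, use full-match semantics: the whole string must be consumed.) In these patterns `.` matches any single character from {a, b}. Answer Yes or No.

Yes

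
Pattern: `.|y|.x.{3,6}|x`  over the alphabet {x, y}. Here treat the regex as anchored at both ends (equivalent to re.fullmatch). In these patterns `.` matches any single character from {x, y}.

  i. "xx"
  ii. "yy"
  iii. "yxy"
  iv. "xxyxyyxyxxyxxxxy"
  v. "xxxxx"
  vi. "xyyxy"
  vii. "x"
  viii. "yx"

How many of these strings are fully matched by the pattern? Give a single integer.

i → no match
ii → no match
iii → no match
iv → no match
v → match
vi → no match
vii → match
viii → no match
Total matched: 2

2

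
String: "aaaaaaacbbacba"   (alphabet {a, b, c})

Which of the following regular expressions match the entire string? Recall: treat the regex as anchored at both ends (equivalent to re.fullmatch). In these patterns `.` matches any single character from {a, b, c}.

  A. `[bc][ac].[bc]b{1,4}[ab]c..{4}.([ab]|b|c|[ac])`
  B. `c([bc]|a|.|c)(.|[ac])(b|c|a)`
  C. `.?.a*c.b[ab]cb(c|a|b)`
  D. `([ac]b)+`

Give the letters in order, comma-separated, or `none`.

A → no match
B → no match — must start with "c"
C → match
D → no match — must end with "b"

C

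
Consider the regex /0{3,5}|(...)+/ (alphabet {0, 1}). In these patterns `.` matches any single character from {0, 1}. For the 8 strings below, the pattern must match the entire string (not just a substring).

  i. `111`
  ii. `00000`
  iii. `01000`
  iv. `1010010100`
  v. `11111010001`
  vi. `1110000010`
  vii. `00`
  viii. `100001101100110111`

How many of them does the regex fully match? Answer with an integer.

3

i. `111` → match
ii. `00000` → match
iii. `01000` → no match
iv. `1010010100` → no match
v. `11111010001` → no match
vi. `1110000010` → no match
vii. `00` → no match
viii → match
Total matched: 3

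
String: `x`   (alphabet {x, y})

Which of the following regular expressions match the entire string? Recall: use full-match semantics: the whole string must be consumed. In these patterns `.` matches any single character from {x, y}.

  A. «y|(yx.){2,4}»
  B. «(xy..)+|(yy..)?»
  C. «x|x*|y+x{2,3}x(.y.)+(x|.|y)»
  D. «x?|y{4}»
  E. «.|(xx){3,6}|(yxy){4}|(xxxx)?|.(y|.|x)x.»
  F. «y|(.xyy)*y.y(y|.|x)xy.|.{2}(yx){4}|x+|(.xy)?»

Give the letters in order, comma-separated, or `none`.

A → no match
B → no match
C → match
D → match
E → match
F → match

C, D, E, F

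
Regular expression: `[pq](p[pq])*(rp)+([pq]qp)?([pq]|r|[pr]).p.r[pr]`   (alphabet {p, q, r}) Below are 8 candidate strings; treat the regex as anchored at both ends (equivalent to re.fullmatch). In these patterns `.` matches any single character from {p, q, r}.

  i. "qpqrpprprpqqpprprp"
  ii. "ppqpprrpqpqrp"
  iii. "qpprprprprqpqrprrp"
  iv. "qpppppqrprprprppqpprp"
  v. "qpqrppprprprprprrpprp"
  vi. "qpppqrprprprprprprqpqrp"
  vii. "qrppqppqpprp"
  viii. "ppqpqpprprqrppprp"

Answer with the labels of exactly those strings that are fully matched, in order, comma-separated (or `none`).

iv, vi, vii

i → no match
ii → no match
iii → no match
iv → match
v → no match
vi → match
vii → match
viii → no match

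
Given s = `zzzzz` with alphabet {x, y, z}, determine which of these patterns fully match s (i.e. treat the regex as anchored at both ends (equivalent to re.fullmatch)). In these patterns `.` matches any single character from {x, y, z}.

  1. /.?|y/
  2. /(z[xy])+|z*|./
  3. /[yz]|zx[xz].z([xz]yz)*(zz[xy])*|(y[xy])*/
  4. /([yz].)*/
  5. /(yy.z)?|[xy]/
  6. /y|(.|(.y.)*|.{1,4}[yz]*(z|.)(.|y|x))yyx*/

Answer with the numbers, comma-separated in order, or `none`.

2

1 → no match
2 → match
3 → no match
4 → no match
5 → no match
6 → no match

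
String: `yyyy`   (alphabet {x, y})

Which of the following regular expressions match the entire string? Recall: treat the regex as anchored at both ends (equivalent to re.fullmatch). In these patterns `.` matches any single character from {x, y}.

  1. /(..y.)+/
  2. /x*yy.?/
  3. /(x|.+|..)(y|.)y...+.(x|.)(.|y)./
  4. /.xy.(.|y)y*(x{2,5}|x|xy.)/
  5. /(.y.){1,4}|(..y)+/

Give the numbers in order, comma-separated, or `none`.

1

1 → match
2 → no match
3 → no match
4 → no match
5 → no match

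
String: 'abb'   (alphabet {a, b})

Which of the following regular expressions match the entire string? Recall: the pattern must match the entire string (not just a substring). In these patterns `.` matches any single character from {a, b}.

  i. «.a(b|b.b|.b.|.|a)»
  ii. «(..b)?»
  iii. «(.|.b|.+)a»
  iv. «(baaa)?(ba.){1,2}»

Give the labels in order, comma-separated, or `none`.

i → no match
ii → match
iii → no match — must end with 'a'
iv → no match

ii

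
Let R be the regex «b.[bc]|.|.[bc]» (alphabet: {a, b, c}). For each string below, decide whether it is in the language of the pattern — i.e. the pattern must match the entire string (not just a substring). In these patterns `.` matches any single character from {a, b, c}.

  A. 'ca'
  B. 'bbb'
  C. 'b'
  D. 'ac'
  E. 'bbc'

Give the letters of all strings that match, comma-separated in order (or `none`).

B, C, D, E

A → no match
B → match
C → match
D → match
E → match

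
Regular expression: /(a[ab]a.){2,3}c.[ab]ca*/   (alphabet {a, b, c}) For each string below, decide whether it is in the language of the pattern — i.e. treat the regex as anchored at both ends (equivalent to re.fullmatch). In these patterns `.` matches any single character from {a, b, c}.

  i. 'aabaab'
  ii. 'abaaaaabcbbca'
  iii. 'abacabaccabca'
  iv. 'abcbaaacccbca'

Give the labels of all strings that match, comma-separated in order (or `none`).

i. 'aabaab' → no match
ii → match
iii → match
iv → no match

ii, iii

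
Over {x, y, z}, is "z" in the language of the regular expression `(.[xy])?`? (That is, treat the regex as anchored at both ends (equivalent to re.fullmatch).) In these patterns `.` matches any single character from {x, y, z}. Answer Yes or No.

No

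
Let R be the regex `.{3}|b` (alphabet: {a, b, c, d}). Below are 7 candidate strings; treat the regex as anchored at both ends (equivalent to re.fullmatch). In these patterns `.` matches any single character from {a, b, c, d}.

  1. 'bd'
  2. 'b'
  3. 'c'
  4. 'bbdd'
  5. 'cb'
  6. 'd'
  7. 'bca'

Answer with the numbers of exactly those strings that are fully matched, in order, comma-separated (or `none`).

2, 7

1 → no match
2 → match
3 → no match
4 → no match
5 → no match
6 → no match
7 → match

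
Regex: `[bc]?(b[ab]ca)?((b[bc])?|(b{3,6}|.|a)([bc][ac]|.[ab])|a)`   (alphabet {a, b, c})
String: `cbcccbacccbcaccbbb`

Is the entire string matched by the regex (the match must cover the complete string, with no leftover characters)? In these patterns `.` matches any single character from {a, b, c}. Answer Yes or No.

No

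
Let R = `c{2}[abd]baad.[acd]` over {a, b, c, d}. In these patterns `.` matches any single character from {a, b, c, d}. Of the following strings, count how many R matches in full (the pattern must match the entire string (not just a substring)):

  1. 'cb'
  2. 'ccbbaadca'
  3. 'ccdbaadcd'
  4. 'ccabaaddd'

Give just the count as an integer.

3

1 → no match
2 → match
3 → match
4 → match
Total matched: 3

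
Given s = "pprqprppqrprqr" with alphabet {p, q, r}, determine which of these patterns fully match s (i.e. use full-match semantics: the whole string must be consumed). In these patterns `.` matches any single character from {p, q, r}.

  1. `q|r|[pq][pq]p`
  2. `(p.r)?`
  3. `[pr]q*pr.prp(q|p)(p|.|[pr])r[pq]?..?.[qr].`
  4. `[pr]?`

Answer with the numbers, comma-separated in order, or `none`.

1 → no match
2 → no match
3 → match
4 → no match

3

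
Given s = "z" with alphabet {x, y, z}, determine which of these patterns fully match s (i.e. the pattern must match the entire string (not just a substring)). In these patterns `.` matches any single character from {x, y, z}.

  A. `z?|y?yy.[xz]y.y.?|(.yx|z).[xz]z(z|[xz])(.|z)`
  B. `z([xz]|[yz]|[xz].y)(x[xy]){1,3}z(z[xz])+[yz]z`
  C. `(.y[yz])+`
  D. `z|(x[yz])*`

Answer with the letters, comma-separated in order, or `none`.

A, D

A → match
B → no match
C → no match
D → match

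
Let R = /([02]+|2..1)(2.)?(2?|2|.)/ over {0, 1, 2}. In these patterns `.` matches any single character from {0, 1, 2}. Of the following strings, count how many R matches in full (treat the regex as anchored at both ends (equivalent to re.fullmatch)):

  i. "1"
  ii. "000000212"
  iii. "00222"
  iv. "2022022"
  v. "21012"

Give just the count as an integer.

4

i → no match
ii → match
iii → match
iv → match
v → match
Total matched: 4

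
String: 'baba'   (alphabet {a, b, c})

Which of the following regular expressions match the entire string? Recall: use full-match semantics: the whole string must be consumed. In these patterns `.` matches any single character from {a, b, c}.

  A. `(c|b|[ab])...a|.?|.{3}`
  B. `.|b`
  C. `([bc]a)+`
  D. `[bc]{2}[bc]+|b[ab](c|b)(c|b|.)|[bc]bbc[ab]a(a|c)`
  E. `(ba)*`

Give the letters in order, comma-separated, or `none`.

A → no match
B → no match
C → match
D → match
E → match

C, D, E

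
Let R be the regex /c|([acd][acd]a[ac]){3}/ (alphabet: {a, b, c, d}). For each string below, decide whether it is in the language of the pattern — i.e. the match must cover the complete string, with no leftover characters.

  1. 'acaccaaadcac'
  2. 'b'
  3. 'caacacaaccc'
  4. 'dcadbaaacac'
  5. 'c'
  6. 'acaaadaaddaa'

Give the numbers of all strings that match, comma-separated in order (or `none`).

1 → match
2 → no match
3 → no match
4 → no match
5 → match
6 → match

1, 5, 6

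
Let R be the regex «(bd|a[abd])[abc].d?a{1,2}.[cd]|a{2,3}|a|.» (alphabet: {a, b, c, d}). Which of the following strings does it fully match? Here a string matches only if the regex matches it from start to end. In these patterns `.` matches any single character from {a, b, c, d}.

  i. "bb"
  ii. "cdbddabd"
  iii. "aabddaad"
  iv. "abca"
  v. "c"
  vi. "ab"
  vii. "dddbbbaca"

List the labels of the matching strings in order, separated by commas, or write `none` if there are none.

i → no match
ii → no match
iii → match
iv → no match
v → match
vi → no match
vii → no match

iii, v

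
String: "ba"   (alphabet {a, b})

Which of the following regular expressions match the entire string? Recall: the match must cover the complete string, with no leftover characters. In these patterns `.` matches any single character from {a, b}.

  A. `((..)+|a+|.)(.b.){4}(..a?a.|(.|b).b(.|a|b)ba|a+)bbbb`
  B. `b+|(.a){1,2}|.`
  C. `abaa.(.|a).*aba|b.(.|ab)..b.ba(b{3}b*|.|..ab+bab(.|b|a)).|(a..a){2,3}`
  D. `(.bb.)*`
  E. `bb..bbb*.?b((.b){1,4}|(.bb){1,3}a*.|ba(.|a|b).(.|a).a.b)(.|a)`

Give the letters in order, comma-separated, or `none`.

B

A → no match — must end with "bbbb"
B → match
C → no match
D → no match
E → no match — must start with "bb"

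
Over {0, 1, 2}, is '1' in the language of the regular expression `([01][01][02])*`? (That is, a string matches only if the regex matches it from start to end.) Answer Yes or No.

No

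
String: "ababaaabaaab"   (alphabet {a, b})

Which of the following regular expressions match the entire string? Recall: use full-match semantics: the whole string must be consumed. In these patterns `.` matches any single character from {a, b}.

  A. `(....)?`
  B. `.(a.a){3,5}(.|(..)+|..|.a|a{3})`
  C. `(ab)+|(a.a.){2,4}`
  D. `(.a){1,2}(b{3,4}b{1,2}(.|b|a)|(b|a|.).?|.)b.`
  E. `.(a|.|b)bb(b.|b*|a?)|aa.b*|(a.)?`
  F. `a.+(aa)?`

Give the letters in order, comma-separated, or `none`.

A → no match
B → no match
C → match
D → no match
E → no match
F → match

C, F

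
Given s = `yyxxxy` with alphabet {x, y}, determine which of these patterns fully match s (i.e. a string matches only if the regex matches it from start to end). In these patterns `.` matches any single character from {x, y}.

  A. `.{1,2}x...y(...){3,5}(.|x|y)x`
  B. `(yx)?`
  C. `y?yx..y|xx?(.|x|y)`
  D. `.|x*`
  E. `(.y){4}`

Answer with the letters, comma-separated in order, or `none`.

C

A → no match — must end with `x`
B → no match
C → match
D → no match
E → no match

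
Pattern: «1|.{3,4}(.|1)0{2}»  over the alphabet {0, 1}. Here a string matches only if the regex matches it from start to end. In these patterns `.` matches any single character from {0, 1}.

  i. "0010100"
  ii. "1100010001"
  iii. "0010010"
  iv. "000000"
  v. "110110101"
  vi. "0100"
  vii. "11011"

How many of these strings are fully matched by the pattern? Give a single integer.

2

i → match
ii → no match
iii → no match
iv → match
v → no match
vi → no match
vii → no match
Total matched: 2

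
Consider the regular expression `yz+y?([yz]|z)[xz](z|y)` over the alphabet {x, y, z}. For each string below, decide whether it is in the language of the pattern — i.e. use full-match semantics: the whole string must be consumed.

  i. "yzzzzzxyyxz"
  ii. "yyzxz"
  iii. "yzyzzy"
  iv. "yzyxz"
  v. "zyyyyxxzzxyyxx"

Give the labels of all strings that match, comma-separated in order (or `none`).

i. "yzzzzzxyyxz" → no match
ii. "yyzxz" → no match — must start with "yz"
iii. "yzyzzy" → match
iv. "yzyxz" → match
v → no match — must start with "yz"

iii, iv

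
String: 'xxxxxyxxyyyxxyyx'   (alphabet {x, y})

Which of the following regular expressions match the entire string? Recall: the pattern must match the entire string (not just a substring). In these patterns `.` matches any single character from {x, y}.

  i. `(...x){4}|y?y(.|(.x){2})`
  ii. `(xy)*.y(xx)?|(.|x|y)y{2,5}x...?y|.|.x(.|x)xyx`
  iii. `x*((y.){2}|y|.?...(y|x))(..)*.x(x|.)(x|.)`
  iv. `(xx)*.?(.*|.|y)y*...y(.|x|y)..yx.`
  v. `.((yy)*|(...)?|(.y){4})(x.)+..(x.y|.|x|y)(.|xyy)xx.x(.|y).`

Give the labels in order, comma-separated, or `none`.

i

i → match
ii → no match
iii → no match
iv → no match
v → no match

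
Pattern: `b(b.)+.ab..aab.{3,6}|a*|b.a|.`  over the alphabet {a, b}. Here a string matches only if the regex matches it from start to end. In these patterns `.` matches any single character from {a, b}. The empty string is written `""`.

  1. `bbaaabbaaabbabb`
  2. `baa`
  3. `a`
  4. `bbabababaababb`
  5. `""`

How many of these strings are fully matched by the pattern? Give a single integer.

5

1 → match
2 → match
3 → match
4 → match
5 → match
Total matched: 5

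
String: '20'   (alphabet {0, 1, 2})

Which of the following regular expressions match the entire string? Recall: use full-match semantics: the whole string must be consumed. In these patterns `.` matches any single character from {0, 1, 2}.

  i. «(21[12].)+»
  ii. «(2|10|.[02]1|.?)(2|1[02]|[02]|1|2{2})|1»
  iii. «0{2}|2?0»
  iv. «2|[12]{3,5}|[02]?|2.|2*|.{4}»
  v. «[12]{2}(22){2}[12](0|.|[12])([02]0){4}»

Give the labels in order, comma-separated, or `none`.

ii, iii, iv

i → no match — must start with '21'
ii → match
iii → match
iv → match
v → no match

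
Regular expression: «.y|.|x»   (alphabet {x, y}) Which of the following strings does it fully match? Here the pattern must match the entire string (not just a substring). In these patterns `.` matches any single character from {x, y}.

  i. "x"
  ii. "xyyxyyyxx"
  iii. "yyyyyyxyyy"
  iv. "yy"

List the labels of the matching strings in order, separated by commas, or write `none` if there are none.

i, iv

i → match
ii → no match
iii → no match
iv → match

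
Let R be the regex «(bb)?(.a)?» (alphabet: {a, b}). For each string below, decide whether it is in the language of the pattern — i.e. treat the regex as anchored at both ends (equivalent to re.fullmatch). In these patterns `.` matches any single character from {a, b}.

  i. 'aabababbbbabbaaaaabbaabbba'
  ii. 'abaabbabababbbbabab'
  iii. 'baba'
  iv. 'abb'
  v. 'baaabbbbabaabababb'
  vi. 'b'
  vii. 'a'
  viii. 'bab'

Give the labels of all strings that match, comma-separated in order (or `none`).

i → no match
ii → no match
iii → no match
iv → no match
v → no match
vi → no match
vii → no match
viii → no match

none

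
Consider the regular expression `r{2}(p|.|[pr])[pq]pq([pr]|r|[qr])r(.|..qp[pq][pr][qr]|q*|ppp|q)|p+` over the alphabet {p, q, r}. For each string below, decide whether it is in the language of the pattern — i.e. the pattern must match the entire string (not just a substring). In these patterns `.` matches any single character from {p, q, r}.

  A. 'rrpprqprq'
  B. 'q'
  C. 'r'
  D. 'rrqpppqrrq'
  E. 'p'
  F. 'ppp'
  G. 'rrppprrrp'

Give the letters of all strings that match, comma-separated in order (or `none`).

A. 'rrpprqprq' → no match
B. 'q' → no match
C. 'r' → no match
D. 'rrqpppqrrq' → no match
E. 'p' → match
F. 'ppp' → match
G. 'rrppprrrp' → no match

E, F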